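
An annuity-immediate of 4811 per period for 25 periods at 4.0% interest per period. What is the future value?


FV = PMT * ((1+i)^n - 1) / i
= 4811 * ((1.04)^25 - 1) / 0.04
= 4811 * (2.665836 - 1) / 0.04
= 200358.4648


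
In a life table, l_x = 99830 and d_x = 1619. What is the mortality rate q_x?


q_x = d_x / l_x
= 1619 / 99830
= 0.0162


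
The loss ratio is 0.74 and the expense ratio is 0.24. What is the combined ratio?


Combined ratio = loss ratio + expense ratio
= 0.74 + 0.24
= 0.98


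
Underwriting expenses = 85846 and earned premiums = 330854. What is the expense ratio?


Expense ratio = expenses / premiums
= 85846 / 330854
= 0.2595


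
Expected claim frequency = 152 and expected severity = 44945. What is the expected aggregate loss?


E[S] = E[N] * E[X]
= 152 * 44945
= 6.8316e+06


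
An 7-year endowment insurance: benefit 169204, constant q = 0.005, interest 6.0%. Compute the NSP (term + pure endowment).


Term component = 4657.973
Pure endowment = 7_p_x * v^7 * benefit = 0.965521 * 0.665057 * 169204 = 108650.3511
NSP = 113308.3241


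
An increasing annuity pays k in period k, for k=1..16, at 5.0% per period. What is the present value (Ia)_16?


(Ia)_n = sum_{k=1}^{n} k * v^k, v = 1/(1+i)
v = 0.952381
Sum computed term by term:
(Ia)_16 = 80.9975


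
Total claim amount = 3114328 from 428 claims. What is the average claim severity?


severity = total / number
= 3114328 / 428
= 7276.4673


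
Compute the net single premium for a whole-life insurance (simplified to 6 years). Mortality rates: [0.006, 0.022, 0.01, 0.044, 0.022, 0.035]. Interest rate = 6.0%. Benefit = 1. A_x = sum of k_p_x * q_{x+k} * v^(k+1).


v = 0.943396
Year 0: k_p_x=1.0, q=0.006, term=0.00566
Year 1: k_p_x=0.994, q=0.022, term=0.019462
Year 2: k_p_x=0.972132, q=0.01, term=0.008162
Year 3: k_p_x=0.962411, q=0.044, term=0.033542
Year 4: k_p_x=0.920065, q=0.022, term=0.015126
Year 5: k_p_x=0.899823, q=0.035, term=0.022202
A_x = 0.1042


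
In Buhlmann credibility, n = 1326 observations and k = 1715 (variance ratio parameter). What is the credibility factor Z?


Z = n / (n + k)
= 1326 / (1326 + 1715)
= 1326 / 3041
= 0.436


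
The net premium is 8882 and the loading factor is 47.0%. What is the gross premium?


Gross = net * (1 + loading)
= 8882 * (1 + 0.47)
= 8882 * 1.47
= 13056.54


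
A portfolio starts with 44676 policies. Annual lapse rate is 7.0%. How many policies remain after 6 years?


remaining = initial * (1 - lapse)^years
= 44676 * (1 - 0.07)^6
= 44676 * 0.64699
= 28904.9334


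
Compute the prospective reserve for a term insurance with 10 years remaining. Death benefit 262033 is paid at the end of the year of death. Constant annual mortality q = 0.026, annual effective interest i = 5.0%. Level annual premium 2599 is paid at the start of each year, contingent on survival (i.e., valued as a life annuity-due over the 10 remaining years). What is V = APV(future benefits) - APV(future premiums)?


v = 1/(1+i) = 0.952381
APV(future benefits) per unit = sum_{k=0}^{9} k_p_x * q * v^(k+1) = 0.180723
APV(future benefits) = 262033 * 0.180723 = 47355.338
Life annuity-due factor ä_{x:10} = sum_{k=0}^{9} k_p_x * v^k = 7.298421
APV(future premiums) = 2599 * 7.298421 = 18968.5958
V = 47355.338 - 18968.5958
= 28386.7422


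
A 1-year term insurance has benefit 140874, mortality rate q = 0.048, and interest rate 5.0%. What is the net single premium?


NSP = benefit * q * v
v = 1/(1+i) = 0.952381
NSP = 140874 * 0.048 * 0.952381
= 6439.9543


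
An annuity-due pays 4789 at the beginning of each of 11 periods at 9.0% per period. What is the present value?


PV_due = PMT * (1-(1+i)^(-n))/i * (1+i)
PV_immediate = 32590.0576
PV_due = 32590.0576 * 1.09
= 35523.1627


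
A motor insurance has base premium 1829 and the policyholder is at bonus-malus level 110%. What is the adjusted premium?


adjusted = base * BM_level / 100
= 1829 * 110 / 100
= 1829 * 1.1
= 2011.9


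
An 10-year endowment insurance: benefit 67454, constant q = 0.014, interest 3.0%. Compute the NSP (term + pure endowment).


Term component = 7592.5243
Pure endowment = 10_p_x * v^10 * benefit = 0.868499 * 0.744094 * 67454 = 43591.7808
NSP = 51184.3051


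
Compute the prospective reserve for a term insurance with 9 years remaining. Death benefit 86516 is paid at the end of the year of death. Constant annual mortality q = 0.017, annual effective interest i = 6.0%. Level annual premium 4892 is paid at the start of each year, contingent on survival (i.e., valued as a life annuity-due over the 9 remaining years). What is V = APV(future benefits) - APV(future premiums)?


v = 1/(1+i) = 0.943396
APV(future benefits) per unit = sum_{k=0}^{8} k_p_x * q * v^(k+1) = 0.108787
APV(future benefits) = 86516 * 0.108787 = 9411.8337
Life annuity-due factor ä_{x:9} = sum_{k=0}^{8} k_p_x * v^k = 6.783202
APV(future premiums) = 4892 * 6.783202 = 33183.4245
V = 9411.8337 - 33183.4245
= -23771.5909


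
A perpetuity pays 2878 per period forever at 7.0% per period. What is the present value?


PV = PMT / i
= 2878 / 0.07
= 41114.2857


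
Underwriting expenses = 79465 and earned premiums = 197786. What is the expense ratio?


Expense ratio = expenses / premiums
= 79465 / 197786
= 0.4018


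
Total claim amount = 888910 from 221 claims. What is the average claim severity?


severity = total / number
= 888910 / 221
= 4022.2172


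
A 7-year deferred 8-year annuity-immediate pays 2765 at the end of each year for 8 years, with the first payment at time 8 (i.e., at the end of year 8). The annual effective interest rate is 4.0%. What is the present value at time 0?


PV at time 7 of the 8-year annuity-immediate:
a_n = 2765 * (1-(1+0.04)^(-8))/0.04 = 18616.0396
Discount back 7 years to time 0:
PV = 18616.0396 * (1+0.04)^(-7)
= 18616.0396 * 0.759918
= 14146.6601


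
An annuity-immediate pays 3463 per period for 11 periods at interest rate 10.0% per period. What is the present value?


PV = PMT * (1 - (1+i)^(-n)) / i
= 3463 * (1 - (1+0.1)^(-11)) / 0.1
= 3463 * (1 - 0.350494) / 0.1
= 3463 * 6.495061
= 22492.3963


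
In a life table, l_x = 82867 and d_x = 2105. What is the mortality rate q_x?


q_x = d_x / l_x
= 2105 / 82867
= 0.0254


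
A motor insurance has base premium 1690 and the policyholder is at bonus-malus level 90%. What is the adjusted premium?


adjusted = base * BM_level / 100
= 1690 * 90 / 100
= 1690 * 0.9
= 1521.0


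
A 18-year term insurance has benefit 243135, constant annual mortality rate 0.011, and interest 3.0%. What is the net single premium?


NSP = benefit * sum_{k=0}^{n-1} k_p_x * q * v^(k+1)
With constant q=0.011, v=0.970874
Sum = 0.139149
NSP = 243135 * 0.139149
= 33832.0742


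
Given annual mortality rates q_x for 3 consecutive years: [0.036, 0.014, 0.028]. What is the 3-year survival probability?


p_k = 1 - q_k for each year
Survival = product of (1 - q_k)
= 0.964 * 0.986 * 0.972
= 0.9239


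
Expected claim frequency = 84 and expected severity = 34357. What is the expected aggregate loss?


E[S] = E[N] * E[X]
= 84 * 34357
= 2.8860e+06


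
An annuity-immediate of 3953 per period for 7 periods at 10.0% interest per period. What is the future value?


FV = PMT * ((1+i)^n - 1) / i
= 3953 * ((1.1)^7 - 1) / 0.1
= 3953 * (1.948717 - 1) / 0.1
= 37502.787


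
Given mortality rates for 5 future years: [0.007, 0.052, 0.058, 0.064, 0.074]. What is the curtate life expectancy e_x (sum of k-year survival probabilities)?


e_x = sum_{k=1}^{n} k_p_x
k_p_x values:
  1_p_x = 0.993
  2_p_x = 0.941364
  3_p_x = 0.886765
  4_p_x = 0.830012
  5_p_x = 0.768591
e_x = 4.4197


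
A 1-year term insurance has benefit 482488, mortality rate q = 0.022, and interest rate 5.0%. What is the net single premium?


NSP = benefit * q * v
v = 1/(1+i) = 0.952381
NSP = 482488 * 0.022 * 0.952381
= 10109.2724


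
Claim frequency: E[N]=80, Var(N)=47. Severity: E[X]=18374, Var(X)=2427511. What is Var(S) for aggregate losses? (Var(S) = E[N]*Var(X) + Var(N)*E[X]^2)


Var(S) = E[N]*Var(X) + Var(N)*E[X]^2
= 80*2427511 + 47*18374^2
= 194200880 + 15867382172
= 1.6062e+10


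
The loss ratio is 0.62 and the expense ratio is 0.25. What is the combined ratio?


Combined ratio = loss ratio + expense ratio
= 0.62 + 0.25
= 0.87


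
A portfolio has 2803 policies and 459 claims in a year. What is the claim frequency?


frequency = claims / policies
= 459 / 2803
= 0.1638


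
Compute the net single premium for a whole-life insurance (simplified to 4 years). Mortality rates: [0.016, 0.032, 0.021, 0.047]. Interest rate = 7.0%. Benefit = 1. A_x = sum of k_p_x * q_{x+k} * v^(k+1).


v = 0.934579
Year 0: k_p_x=1.0, q=0.016, term=0.014953
Year 1: k_p_x=0.984, q=0.032, term=0.027503
Year 2: k_p_x=0.952512, q=0.021, term=0.016328
Year 3: k_p_x=0.932509, q=0.047, term=0.033436
A_x = 0.0922


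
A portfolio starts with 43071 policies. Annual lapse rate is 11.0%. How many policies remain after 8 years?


remaining = initial * (1 - lapse)^years
= 43071 * (1 - 0.11)^8
= 43071 * 0.393659
= 16955.2816


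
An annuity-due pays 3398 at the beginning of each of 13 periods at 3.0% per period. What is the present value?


PV_due = PMT * (1-(1+i)^(-n))/i * (1+i)
PV_immediate = 36137.5782
PV_due = 36137.5782 * 1.03
= 37221.7056


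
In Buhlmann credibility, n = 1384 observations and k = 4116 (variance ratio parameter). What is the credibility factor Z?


Z = n / (n + k)
= 1384 / (1384 + 4116)
= 1384 / 5500
= 0.2516


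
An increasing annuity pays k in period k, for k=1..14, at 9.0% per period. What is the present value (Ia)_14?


(Ia)_n = sum_{k=1}^{n} k * v^k, v = 1/(1+i)
v = 0.917431
Sum computed term by term:
(Ia)_14 = 47.7495


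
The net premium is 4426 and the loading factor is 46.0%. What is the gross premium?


Gross = net * (1 + loading)
= 4426 * (1 + 0.46)
= 4426 * 1.46
= 6461.96


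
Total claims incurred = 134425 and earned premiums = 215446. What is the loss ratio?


Loss ratio = claims / premiums
= 134425 / 215446
= 0.6239


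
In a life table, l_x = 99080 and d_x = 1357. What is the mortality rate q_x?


q_x = d_x / l_x
= 1357 / 99080
= 0.0137


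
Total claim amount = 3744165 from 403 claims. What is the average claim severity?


severity = total / number
= 3744165 / 403
= 9290.732


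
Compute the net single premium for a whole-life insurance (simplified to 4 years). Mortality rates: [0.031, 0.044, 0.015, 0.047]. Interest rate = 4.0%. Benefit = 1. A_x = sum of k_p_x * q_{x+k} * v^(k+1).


v = 0.961538
Year 0: k_p_x=1.0, q=0.031, term=0.029808
Year 1: k_p_x=0.969, q=0.044, term=0.039419
Year 2: k_p_x=0.926364, q=0.015, term=0.012353
Year 3: k_p_x=0.912469, q=0.047, term=0.036659
A_x = 0.1182


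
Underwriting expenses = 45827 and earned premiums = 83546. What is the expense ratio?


Expense ratio = expenses / premiums
= 45827 / 83546
= 0.5485


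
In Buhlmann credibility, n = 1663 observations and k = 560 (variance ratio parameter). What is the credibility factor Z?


Z = n / (n + k)
= 1663 / (1663 + 560)
= 1663 / 2223
= 0.7481


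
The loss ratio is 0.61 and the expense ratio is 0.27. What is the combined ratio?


Combined ratio = loss ratio + expense ratio
= 0.61 + 0.27
= 0.88


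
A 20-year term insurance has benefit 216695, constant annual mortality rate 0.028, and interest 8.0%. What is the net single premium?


NSP = benefit * sum_{k=0}^{n-1} k_p_x * q * v^(k+1)
With constant q=0.028, v=0.925926
Sum = 0.227739
NSP = 216695 * 0.227739
= 49349.9862


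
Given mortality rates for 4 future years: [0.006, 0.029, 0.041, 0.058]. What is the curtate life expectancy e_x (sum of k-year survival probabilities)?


e_x = sum_{k=1}^{n} k_p_x
k_p_x values:
  1_p_x = 0.994
  2_p_x = 0.965174
  3_p_x = 0.925602
  4_p_x = 0.871917
e_x = 3.7567


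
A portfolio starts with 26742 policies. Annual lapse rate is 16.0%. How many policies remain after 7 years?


remaining = initial * (1 - lapse)^years
= 26742 * (1 - 0.16)^7
= 26742 * 0.29509
= 7891.306


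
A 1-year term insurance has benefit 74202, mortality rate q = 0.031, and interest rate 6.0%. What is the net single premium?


NSP = benefit * q * v
v = 1/(1+i) = 0.943396
NSP = 74202 * 0.031 * 0.943396
= 2170.0585


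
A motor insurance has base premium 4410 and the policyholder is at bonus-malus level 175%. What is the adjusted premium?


adjusted = base * BM_level / 100
= 4410 * 175 / 100
= 4410 * 1.75
= 7717.5


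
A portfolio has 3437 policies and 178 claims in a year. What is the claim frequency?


frequency = claims / policies
= 178 / 3437
= 0.0518


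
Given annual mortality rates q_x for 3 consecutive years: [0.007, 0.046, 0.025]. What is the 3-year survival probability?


p_k = 1 - q_k for each year
Survival = product of (1 - q_k)
= 0.993 * 0.954 * 0.975
= 0.9236


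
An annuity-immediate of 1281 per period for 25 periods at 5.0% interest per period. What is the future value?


FV = PMT * ((1+i)^n - 1) / i
= 1281 * ((1.05)^25 - 1) / 0.05
= 1281 * (3.386355 - 1) / 0.05
= 61138.4136


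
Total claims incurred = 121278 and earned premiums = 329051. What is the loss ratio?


Loss ratio = claims / premiums
= 121278 / 329051
= 0.3686


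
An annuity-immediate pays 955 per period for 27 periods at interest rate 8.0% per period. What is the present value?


PV = PMT * (1 - (1+i)^(-n)) / i
= 955 * (1 - (1+0.08)^(-27)) / 0.08
= 955 * (1 - 0.125187) / 0.08
= 955 * 10.935165
= 10443.0824


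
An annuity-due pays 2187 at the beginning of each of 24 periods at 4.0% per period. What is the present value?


PV_due = PMT * (1-(1+i)^(-n))/i * (1+i)
PV_immediate = 33345.1084
PV_due = 33345.1084 * 1.04
= 34678.9127


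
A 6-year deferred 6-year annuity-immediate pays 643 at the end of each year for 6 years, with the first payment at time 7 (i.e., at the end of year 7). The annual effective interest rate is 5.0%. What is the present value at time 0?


PV at time 6 of the 6-year annuity-immediate:
a_n = 643 * (1-(1+0.05)^(-6))/0.05 = 3263.67
Discount back 6 years to time 0:
PV = 3263.67 * (1+0.05)^(-6)
= 3263.67 * 0.746215
= 2435.4008


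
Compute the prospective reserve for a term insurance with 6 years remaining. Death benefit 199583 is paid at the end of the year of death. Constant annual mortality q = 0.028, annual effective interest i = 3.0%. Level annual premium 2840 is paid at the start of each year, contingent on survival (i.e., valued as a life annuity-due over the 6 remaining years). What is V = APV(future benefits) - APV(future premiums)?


v = 1/(1+i) = 0.970874
APV(future benefits) per unit = sum_{k=0}^{5} k_p_x * q * v^(k+1) = 0.141798
APV(future benefits) = 199583 * 0.141798 = 28300.4614
Life annuity-due factor ä_{x:6} = sum_{k=0}^{5} k_p_x * v^k = 5.216139
APV(future premiums) = 2840 * 5.216139 = 14813.835
V = 28300.4614 - 14813.835
= 13486.6264


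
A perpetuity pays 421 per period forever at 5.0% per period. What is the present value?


PV = PMT / i
= 421 / 0.05
= 8420.0


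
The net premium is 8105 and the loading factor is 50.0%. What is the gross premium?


Gross = net * (1 + loading)
= 8105 * (1 + 0.5)
= 8105 * 1.5
= 12157.5


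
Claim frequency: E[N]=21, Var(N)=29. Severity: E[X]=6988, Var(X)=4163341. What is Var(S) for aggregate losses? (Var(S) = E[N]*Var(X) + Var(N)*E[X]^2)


Var(S) = E[N]*Var(X) + Var(N)*E[X]^2
= 21*4163341 + 29*6988^2
= 87430161 + 1416132176
= 1.5036e+09


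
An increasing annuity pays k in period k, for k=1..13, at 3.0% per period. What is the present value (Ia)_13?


(Ia)_n = sum_{k=1}^{n} k * v^k, v = 1/(1+i)
v = 0.970874
Sum computed term by term:
(Ia)_13 = 70.0546


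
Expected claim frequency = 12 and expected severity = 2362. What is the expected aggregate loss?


E[S] = E[N] * E[X]
= 12 * 2362
= 28344


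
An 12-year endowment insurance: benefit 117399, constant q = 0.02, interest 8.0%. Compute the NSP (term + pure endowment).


Term component = 16162.9823
Pure endowment = 12_p_x * v^12 * benefit = 0.784717 * 0.397114 * 117399 = 36584.0886
NSP = 52747.0709


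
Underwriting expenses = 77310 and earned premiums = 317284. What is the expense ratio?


Expense ratio = expenses / premiums
= 77310 / 317284
= 0.2437


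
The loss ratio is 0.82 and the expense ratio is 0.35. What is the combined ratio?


Combined ratio = loss ratio + expense ratio
= 0.82 + 0.35
= 1.17


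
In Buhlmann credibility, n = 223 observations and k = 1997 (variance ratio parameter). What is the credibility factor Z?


Z = n / (n + k)
= 223 / (223 + 1997)
= 223 / 2220
= 0.1005


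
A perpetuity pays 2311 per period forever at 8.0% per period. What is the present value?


PV = PMT / i
= 2311 / 0.08
= 28887.5


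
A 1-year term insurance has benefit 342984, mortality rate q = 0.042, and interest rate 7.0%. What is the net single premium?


NSP = benefit * q * v
v = 1/(1+i) = 0.934579
NSP = 342984 * 0.042 * 0.934579
= 13462.9234


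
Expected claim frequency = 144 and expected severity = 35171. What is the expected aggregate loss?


E[S] = E[N] * E[X]
= 144 * 35171
= 5.0646e+06


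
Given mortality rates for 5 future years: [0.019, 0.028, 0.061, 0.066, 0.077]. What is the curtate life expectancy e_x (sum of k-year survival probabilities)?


e_x = sum_{k=1}^{n} k_p_x
k_p_x values:
  1_p_x = 0.981
  2_p_x = 0.953532
  3_p_x = 0.895367
  4_p_x = 0.836272
  5_p_x = 0.771879
e_x = 4.4381


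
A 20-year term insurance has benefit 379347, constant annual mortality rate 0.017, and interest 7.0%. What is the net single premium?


NSP = benefit * sum_{k=0}^{n-1} k_p_x * q * v^(k+1)
With constant q=0.017, v=0.934579
Sum = 0.159566
NSP = 379347 * 0.159566
= 60530.842


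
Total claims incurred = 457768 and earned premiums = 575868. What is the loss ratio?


Loss ratio = claims / premiums
= 457768 / 575868
= 0.7949


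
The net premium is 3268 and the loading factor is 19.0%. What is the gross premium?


Gross = net * (1 + loading)
= 3268 * (1 + 0.19)
= 3268 * 1.19
= 3888.92


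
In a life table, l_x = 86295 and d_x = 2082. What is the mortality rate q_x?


q_x = d_x / l_x
= 2082 / 86295
= 0.0241


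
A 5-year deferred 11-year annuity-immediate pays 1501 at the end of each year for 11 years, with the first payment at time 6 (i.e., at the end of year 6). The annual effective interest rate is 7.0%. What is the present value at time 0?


PV at time 5 of the 11-year annuity-immediate:
a_n = 1501 * (1-(1+0.07)^(-11))/0.07 = 11255.5102
Discount back 5 years to time 0:
PV = 11255.5102 * (1+0.07)^(-5)
= 11255.5102 * 0.712986
= 8025.0232


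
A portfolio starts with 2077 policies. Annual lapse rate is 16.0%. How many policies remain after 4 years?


remaining = initial * (1 - lapse)^years
= 2077 * (1 - 0.16)^4
= 2077 * 0.497871
= 1034.0788


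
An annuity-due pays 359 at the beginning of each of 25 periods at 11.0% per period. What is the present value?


PV_due = PMT * (1-(1+i)^(-n))/i * (1+i)
PV_immediate = 3023.4063
PV_due = 3023.4063 * 1.11
= 3355.981


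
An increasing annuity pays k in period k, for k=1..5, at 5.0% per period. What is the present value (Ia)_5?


(Ia)_n = sum_{k=1}^{n} k * v^k, v = 1/(1+i)
v = 0.952381
Sum computed term by term:
(Ia)_5 = 12.5664


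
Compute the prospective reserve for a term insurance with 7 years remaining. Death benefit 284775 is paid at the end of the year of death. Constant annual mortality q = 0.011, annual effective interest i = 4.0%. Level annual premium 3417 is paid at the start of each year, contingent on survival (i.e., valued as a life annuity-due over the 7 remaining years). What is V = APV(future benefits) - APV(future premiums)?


v = 1/(1+i) = 0.961538
APV(future benefits) per unit = sum_{k=0}^{6} k_p_x * q * v^(k+1) = 0.063994
APV(future benefits) = 284775 * 0.063994 = 18223.92
Life annuity-due factor ä_{x:7} = sum_{k=0}^{6} k_p_x * v^k = 6.050351
APV(future premiums) = 3417 * 6.050351 = 20674.0505
V = 18223.92 - 20674.0505
= -2450.1305


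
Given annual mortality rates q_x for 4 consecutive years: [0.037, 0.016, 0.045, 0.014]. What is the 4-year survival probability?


p_k = 1 - q_k for each year
Survival = product of (1 - q_k)
= 0.963 * 0.984 * 0.955 * 0.986
= 0.8923


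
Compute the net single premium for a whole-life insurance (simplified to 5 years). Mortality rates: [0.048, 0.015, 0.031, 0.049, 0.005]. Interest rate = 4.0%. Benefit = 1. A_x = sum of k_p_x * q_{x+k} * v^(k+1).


v = 0.961538
Year 0: k_p_x=1.0, q=0.048, term=0.046154
Year 1: k_p_x=0.952, q=0.015, term=0.013203
Year 2: k_p_x=0.93772, q=0.031, term=0.025843
Year 3: k_p_x=0.908651, q=0.049, term=0.038059
Year 4: k_p_x=0.864127, q=0.005, term=0.003551
A_x = 0.1268


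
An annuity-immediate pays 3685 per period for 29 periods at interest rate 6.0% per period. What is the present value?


PV = PMT * (1 - (1+i)^(-n)) / i
= 3685 * (1 - (1+0.06)^(-29)) / 0.06
= 3685 * (1 - 0.184557) / 0.06
= 3685 * 13.590721
= 50081.807


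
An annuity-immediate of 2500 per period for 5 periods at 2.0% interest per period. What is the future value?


FV = PMT * ((1+i)^n - 1) / i
= 2500 * ((1.02)^5 - 1) / 0.02
= 2500 * (1.104081 - 1) / 0.02
= 13010.1004


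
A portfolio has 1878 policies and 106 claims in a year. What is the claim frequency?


frequency = claims / policies
= 106 / 1878
= 0.0564


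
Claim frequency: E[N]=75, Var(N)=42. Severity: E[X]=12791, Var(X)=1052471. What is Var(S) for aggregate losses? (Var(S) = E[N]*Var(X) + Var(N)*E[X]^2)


Var(S) = E[N]*Var(X) + Var(N)*E[X]^2
= 75*1052471 + 42*12791^2
= 78935325 + 6871606602
= 6.9505e+09


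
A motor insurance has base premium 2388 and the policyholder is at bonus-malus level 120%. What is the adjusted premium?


adjusted = base * BM_level / 100
= 2388 * 120 / 100
= 2388 * 1.2
= 2865.6


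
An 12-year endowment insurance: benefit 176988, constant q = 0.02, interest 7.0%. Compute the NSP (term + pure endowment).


Term component = 25626.9338
Pure endowment = 12_p_x * v^12 * benefit = 0.784717 * 0.444012 * 176988 = 61666.7979
NSP = 87293.7317


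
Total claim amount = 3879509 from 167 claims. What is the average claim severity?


severity = total / number
= 3879509 / 167
= 23230.5928


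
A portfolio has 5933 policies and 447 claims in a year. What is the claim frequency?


frequency = claims / policies
= 447 / 5933
= 0.0753


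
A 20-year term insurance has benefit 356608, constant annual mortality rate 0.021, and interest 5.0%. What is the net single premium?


NSP = benefit * sum_{k=0}^{n-1} k_p_x * q * v^(k+1)
With constant q=0.021, v=0.952381
Sum = 0.222858
NSP = 356608 * 0.222858
= 79472.8196


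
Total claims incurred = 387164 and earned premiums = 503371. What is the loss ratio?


Loss ratio = claims / premiums
= 387164 / 503371
= 0.7691


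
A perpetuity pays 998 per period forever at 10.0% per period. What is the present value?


PV = PMT / i
= 998 / 0.1
= 9980.0


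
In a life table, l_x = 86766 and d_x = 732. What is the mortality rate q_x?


q_x = d_x / l_x
= 732 / 86766
= 0.0084


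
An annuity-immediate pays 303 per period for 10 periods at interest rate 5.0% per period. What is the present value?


PV = PMT * (1 - (1+i)^(-n)) / i
= 303 * (1 - (1+0.05)^(-10)) / 0.05
= 303 * (1 - 0.613913) / 0.05
= 303 * 7.721735
= 2339.6857


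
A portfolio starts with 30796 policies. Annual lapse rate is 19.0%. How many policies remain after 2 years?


remaining = initial * (1 - lapse)^years
= 30796 * (1 - 0.19)^2
= 30796 * 0.6561
= 20205.2556


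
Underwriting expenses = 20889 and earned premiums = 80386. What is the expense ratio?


Expense ratio = expenses / premiums
= 20889 / 80386
= 0.2599


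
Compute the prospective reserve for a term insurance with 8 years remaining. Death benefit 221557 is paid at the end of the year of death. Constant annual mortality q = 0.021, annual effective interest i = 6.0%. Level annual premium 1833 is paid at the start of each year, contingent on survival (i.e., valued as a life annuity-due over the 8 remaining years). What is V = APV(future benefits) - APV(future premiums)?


v = 1/(1+i) = 0.943396
APV(future benefits) per unit = sum_{k=0}^{7} k_p_x * q * v^(k+1) = 0.121998
APV(future benefits) = 221557 * 0.121998 = 27029.4472
Life annuity-due factor ä_{x:8} = sum_{k=0}^{7} k_p_x * v^k = 6.15798
APV(future premiums) = 1833 * 6.15798 = 11287.5769
V = 27029.4472 - 11287.5769
= 15741.8703


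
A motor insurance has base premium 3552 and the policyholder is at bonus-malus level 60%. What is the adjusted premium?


adjusted = base * BM_level / 100
= 3552 * 60 / 100
= 3552 * 0.6
= 2131.2


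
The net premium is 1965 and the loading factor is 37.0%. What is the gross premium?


Gross = net * (1 + loading)
= 1965 * (1 + 0.37)
= 1965 * 1.37
= 2692.05


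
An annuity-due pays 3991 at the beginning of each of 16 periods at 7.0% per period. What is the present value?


PV_due = PMT * (1-(1+i)^(-n))/i * (1+i)
PV_immediate = 37701.5746
PV_due = 37701.5746 * 1.07
= 40340.6848


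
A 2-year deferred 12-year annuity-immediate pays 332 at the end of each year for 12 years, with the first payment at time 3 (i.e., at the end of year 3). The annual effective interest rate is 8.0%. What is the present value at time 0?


PV at time 2 of the 12-year annuity-immediate:
a_n = 332 * (1-(1+0.08)^(-12))/0.08 = 2501.9779
Discount back 2 years to time 0:
PV = 2501.9779 * (1+0.08)^(-2)
= 2501.9779 * 0.857339
= 2145.0428


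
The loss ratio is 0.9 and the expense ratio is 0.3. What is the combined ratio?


Combined ratio = loss ratio + expense ratio
= 0.9 + 0.3
= 1.2


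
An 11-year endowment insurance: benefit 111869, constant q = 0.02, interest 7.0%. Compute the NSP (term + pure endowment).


Term component = 15402.5789
Pure endowment = 11_p_x * v^11 * benefit = 0.800731 * 0.475093 * 111869 = 42557.3948
NSP = 57959.9737


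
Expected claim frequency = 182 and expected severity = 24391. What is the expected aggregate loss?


E[S] = E[N] * E[X]
= 182 * 24391
= 4.4392e+06


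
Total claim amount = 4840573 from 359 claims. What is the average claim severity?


severity = total / number
= 4840573 / 359
= 13483.4903


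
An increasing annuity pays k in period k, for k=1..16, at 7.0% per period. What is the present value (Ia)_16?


(Ia)_n = sum_{k=1}^{n} k * v^k, v = 1/(1+i)
v = 0.934579
Sum computed term by term:
(Ia)_16 = 66.9737


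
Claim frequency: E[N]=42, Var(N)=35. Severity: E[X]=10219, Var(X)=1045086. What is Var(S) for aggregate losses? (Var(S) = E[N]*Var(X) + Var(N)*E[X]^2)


Var(S) = E[N]*Var(X) + Var(N)*E[X]^2
= 42*1045086 + 35*10219^2
= 43893612 + 3654978635
= 3.6989e+09


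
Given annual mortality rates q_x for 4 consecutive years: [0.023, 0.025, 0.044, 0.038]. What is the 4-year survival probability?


p_k = 1 - q_k for each year
Survival = product of (1 - q_k)
= 0.977 * 0.975 * 0.956 * 0.962
= 0.8761


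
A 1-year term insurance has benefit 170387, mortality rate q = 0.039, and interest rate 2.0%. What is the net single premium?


NSP = benefit * q * v
v = 1/(1+i) = 0.980392
NSP = 170387 * 0.039 * 0.980392
= 6514.7971


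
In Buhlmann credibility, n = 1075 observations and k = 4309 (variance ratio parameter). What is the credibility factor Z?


Z = n / (n + k)
= 1075 / (1075 + 4309)
= 1075 / 5384
= 0.1997


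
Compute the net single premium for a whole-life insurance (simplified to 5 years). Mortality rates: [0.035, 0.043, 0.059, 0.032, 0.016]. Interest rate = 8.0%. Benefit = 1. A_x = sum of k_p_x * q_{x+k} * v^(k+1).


v = 0.925926
Year 0: k_p_x=1.0, q=0.035, term=0.032407
Year 1: k_p_x=0.965, q=0.043, term=0.035575
Year 2: k_p_x=0.923505, q=0.059, term=0.043253
Year 3: k_p_x=0.869018, q=0.032, term=0.02044
Year 4: k_p_x=0.84121, q=0.016, term=0.00916
A_x = 0.1408


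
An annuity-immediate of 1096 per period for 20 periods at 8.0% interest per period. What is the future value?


FV = PMT * ((1+i)^n - 1) / i
= 1096 * ((1.08)^20 - 1) / 0.08
= 1096 * (4.660957 - 1) / 0.08
= 50155.1129


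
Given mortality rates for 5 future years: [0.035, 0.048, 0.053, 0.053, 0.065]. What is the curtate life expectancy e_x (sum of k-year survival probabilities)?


e_x = sum_{k=1}^{n} k_p_x
k_p_x values:
  1_p_x = 0.965
  2_p_x = 0.91868
  3_p_x = 0.86999
  4_p_x = 0.82388
  5_p_x = 0.770328
e_x = 4.3479


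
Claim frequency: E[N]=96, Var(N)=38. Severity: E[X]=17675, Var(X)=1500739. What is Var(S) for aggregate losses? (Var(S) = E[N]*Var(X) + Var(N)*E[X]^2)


Var(S) = E[N]*Var(X) + Var(N)*E[X]^2
= 96*1500739 + 38*17675^2
= 144070944 + 11871413750
= 1.2015e+10


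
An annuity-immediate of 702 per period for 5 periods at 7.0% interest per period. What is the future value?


FV = PMT * ((1+i)^n - 1) / i
= 702 * ((1.07)^5 - 1) / 0.07
= 702 * (1.402552 - 1) / 0.07
= 4037.0188


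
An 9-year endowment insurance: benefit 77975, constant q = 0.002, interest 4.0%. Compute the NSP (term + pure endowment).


Term component = 1150.9077
Pure endowment = 9_p_x * v^9 * benefit = 0.982143 * 0.702587 * 77975 = 53805.9373
NSP = 54956.8451


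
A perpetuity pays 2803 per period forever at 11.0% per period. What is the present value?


PV = PMT / i
= 2803 / 0.11
= 25481.8182


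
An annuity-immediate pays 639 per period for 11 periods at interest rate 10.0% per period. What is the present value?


PV = PMT * (1 - (1+i)^(-n)) / i
= 639 * (1 - (1+0.1)^(-11)) / 0.1
= 639 * (1 - 0.350494) / 0.1
= 639 * 6.495061
= 4150.344


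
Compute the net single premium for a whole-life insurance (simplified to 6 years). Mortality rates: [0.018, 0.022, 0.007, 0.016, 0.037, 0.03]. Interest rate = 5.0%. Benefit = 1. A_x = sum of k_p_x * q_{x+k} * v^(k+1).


v = 0.952381
Year 0: k_p_x=1.0, q=0.018, term=0.017143
Year 1: k_p_x=0.982, q=0.022, term=0.019595
Year 2: k_p_x=0.960396, q=0.007, term=0.005807
Year 3: k_p_x=0.953673, q=0.016, term=0.012553
Year 4: k_p_x=0.938414, q=0.037, term=0.027205
Year 5: k_p_x=0.903693, q=0.03, term=0.02023
A_x = 0.1025


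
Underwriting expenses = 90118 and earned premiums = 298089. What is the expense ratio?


Expense ratio = expenses / premiums
= 90118 / 298089
= 0.3023


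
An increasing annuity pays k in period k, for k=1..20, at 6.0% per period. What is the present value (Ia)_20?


(Ia)_n = sum_{k=1}^{n} k * v^k, v = 1/(1+i)
v = 0.943396
Sum computed term by term:
(Ia)_20 = 98.7004


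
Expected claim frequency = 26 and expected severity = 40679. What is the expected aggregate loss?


E[S] = E[N] * E[X]
= 26 * 40679
= 1.0577e+06


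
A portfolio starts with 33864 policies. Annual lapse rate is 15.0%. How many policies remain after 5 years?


remaining = initial * (1 - lapse)^years
= 33864 * (1 - 0.15)^5
= 33864 * 0.443705
= 15025.6367


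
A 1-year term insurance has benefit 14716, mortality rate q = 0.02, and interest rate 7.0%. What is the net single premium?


NSP = benefit * q * v
v = 1/(1+i) = 0.934579
NSP = 14716 * 0.02 * 0.934579
= 275.0654


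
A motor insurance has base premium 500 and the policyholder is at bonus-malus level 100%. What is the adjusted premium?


adjusted = base * BM_level / 100
= 500 * 100 / 100
= 500 * 1.0
= 500.0


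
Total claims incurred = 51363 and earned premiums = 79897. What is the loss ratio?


Loss ratio = claims / premiums
= 51363 / 79897
= 0.6429


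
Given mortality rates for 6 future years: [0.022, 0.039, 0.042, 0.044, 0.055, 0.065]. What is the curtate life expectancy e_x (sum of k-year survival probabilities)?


e_x = sum_{k=1}^{n} k_p_x
k_p_x values:
  1_p_x = 0.978
  2_p_x = 0.939858
  3_p_x = 0.900384
  4_p_x = 0.860767
  5_p_x = 0.813425
  6_p_x = 0.760552
e_x = 5.253


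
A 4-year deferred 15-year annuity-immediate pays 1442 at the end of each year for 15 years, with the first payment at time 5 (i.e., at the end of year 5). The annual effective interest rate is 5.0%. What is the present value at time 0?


PV at time 4 of the 15-year annuity-immediate:
a_n = 1442 * (1-(1+0.05)^(-15))/0.05 = 14967.4669
Discount back 4 years to time 0:
PV = 14967.4669 * (1+0.05)^(-4)
= 14967.4669 * 0.822702
= 12313.7721


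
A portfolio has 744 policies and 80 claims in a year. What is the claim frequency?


frequency = claims / policies
= 80 / 744
= 0.1075


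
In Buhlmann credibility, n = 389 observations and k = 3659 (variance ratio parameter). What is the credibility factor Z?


Z = n / (n + k)
= 389 / (389 + 3659)
= 389 / 4048
= 0.0961


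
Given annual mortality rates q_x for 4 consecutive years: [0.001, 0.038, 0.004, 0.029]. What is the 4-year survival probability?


p_k = 1 - q_k for each year
Survival = product of (1 - q_k)
= 0.999 * 0.962 * 0.996 * 0.971
= 0.9294


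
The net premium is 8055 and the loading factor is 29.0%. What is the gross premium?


Gross = net * (1 + loading)
= 8055 * (1 + 0.29)
= 8055 * 1.29
= 10390.95


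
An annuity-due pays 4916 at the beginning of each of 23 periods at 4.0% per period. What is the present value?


PV_due = PMT * (1-(1+i)^(-n))/i * (1+i)
PV_immediate = 73036.2336
PV_due = 73036.2336 * 1.04
= 75957.683


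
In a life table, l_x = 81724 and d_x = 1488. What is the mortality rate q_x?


q_x = d_x / l_x
= 1488 / 81724
= 0.0182


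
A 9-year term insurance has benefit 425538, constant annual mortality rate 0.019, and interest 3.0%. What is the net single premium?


NSP = benefit * sum_{k=0}^{n-1} k_p_x * q * v^(k+1)
With constant q=0.019, v=0.970874
Sum = 0.137695
NSP = 425538 * 0.137695
= 58594.6605


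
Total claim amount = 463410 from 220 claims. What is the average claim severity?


severity = total / number
= 463410 / 220
= 2106.4091


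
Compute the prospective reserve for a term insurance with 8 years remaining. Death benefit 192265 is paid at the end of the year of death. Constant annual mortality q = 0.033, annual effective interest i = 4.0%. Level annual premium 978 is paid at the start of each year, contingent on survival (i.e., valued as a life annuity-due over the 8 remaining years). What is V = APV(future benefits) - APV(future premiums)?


v = 1/(1+i) = 0.961538
APV(future benefits) per unit = sum_{k=0}^{7} k_p_x * q * v^(k+1) = 0.199511
APV(future benefits) = 192265 * 0.199511 = 38359.0432
Life annuity-due factor ä_{x:8} = sum_{k=0}^{7} k_p_x * v^k = 6.287629
APV(future premiums) = 978 * 6.287629 = 6149.3015
V = 38359.0432 - 6149.3015
= 32209.7417


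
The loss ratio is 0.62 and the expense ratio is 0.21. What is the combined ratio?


Combined ratio = loss ratio + expense ratio
= 0.62 + 0.21
= 0.83


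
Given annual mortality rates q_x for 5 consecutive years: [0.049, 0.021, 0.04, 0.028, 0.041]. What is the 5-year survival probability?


p_k = 1 - q_k for each year
Survival = product of (1 - q_k)
= 0.951 * 0.979 * 0.96 * 0.972 * 0.959
= 0.8331


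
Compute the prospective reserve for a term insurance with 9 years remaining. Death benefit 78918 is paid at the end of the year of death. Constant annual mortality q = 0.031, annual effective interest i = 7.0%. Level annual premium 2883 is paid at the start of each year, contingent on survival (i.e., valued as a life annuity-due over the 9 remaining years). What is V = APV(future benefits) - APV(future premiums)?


v = 1/(1+i) = 0.934579
APV(future benefits) per unit = sum_{k=0}^{8} k_p_x * q * v^(k+1) = 0.181183
APV(future benefits) = 78918 * 0.181183 = 14298.5934
Life annuity-due factor ä_{x:9} = sum_{k=0}^{8} k_p_x * v^k = 6.253733
APV(future premiums) = 2883 * 6.253733 = 18029.512
V = 14298.5934 - 18029.512
= -3730.9186


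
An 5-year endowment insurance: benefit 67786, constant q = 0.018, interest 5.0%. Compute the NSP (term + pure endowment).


Term component = 5104.8453
Pure endowment = 5_p_x * v^5 * benefit = 0.913182 * 0.783526 * 67786 = 48501.0288
NSP = 53605.8741


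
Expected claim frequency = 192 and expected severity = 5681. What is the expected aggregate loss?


E[S] = E[N] * E[X]
= 192 * 5681
= 1.0908e+06


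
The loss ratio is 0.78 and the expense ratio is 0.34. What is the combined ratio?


Combined ratio = loss ratio + expense ratio
= 0.78 + 0.34
= 1.12


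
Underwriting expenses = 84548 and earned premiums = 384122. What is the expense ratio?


Expense ratio = expenses / premiums
= 84548 / 384122
= 0.2201


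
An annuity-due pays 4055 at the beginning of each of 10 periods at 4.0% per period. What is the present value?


PV_due = PMT * (1-(1+i)^(-n))/i * (1+i)
PV_immediate = 32889.6824
PV_due = 32889.6824 * 1.04
= 34205.2697


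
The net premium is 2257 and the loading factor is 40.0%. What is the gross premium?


Gross = net * (1 + loading)
= 2257 * (1 + 0.4)
= 2257 * 1.4
= 3159.8


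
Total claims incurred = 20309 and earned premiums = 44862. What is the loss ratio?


Loss ratio = claims / premiums
= 20309 / 44862
= 0.4527


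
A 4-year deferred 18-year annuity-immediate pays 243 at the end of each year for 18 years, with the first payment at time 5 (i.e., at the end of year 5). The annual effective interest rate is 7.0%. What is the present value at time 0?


PV at time 4 of the 18-year annuity-immediate:
a_n = 243 * (1-(1+0.07)^(-18))/0.07 = 2444.3581
Discount back 4 years to time 0:
PV = 2444.3581 * (1+0.07)^(-4)
= 2444.3581 * 0.762895
= 1864.7891


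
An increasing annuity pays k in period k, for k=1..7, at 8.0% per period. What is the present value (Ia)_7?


(Ia)_n = sum_{k=1}^{n} k * v^k, v = 1/(1+i)
v = 0.925926
Sum computed term by term:
(Ia)_7 = 19.2306


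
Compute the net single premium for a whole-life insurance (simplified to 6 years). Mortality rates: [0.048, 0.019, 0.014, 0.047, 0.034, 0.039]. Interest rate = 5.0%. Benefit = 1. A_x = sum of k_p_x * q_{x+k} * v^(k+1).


v = 0.952381
Year 0: k_p_x=1.0, q=0.048, term=0.045714
Year 1: k_p_x=0.952, q=0.019, term=0.016406
Year 2: k_p_x=0.933912, q=0.014, term=0.011294
Year 3: k_p_x=0.920837, q=0.047, term=0.035606
Year 4: k_p_x=0.877558, q=0.034, term=0.023378
Year 5: k_p_x=0.847721, q=0.039, term=0.024671
A_x = 0.1571


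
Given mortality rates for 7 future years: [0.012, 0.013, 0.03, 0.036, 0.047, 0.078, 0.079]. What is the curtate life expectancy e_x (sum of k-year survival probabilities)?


e_x = sum_{k=1}^{n} k_p_x
k_p_x values:
  1_p_x = 0.988
  2_p_x = 0.975156
  3_p_x = 0.945901
  4_p_x = 0.911849
  5_p_x = 0.868992
  6_p_x = 0.801211
  7_p_x = 0.737915
e_x = 6.229


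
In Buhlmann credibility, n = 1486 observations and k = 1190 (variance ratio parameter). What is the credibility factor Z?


Z = n / (n + k)
= 1486 / (1486 + 1190)
= 1486 / 2676
= 0.5553


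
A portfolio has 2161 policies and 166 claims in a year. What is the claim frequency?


frequency = claims / policies
= 166 / 2161
= 0.0768


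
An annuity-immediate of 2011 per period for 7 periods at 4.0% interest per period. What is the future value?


FV = PMT * ((1+i)^n - 1) / i
= 2011 * ((1.04)^7 - 1) / 0.04
= 2011 * (1.315932 - 1) / 0.04
= 15883.4702


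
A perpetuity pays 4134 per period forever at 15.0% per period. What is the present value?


PV = PMT / i
= 4134 / 0.15
= 27560.0


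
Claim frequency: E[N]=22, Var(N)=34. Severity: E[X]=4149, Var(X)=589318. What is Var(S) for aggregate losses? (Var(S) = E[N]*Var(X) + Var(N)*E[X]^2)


Var(S) = E[N]*Var(X) + Var(N)*E[X]^2
= 22*589318 + 34*4149^2
= 12964996 + 585282834
= 5.9825e+08


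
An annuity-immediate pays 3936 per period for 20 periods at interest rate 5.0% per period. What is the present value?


PV = PMT * (1 - (1+i)^(-n)) / i
= 3936 * (1 - (1+0.05)^(-20)) / 0.05
= 3936 * (1 - 0.376889) / 0.05
= 3936 * 12.46221
= 49051.2599
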